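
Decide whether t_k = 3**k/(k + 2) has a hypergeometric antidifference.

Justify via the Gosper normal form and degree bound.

Compute t_(k+1)/t_k: get 3*(k + 2)/(k + 3).
So A=3*k + 6 and B=k + 3, with C=1.
Need (3*k + 6)·f(k+1) − (k + 2)·f(k) = 1.
deg f ≤ -1 (via 1,1,0).
d = -1 < 0 ⇒ no nonzero polynomial f; not summable.

No. Not Gosper-summable.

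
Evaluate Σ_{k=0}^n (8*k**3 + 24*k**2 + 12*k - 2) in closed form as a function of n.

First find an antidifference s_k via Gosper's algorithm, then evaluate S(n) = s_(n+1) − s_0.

S(n) = 2*n**4 + 12*n**3 + 20*n**2 + 8*n - 2

r(k) = (4*k**3 + 24*k**2 + 42*k + 21)/(4*k**3 + 12*k**2 + 6*k - 1) after simplifying.
So A=1 and B=1, with C=k**3 + 3*k**2 + 3*k/2 - 1/4.
Solve (1)·f(k+1) − (1)·f(k) = k**3 + 3*k**2 + 3*k/2 - 1/4.
deg f ≤ 4 (via 0,0,3).
Solving with deg f ≤ 4: f(k) = k*(k**3 + 2*k**2 - 2*k - 2)/4.
R(k) = B(k−1)·f(k)/C(k) = k*(k**3 + 2*k**2 - 2*k - 2)/(4*k**3 + 12*k**2 + 6*k - 1); s_k = R·t_k = 2*k*(k**3 + 2*k**2 - 2*k - 2).
Check: Δs_k = 8*k**3 + 24*k**2 + 12*k - 2. ✓
Evaluate: s_(n+1) = 2*n**4 + 12*n**3 + 20*n**2 + 8*n - 2; subtract s_(0) = 0 ⇒ S(n) = 2*n**4 + 12*n**3 + 20*n**2 + 8*n - 2.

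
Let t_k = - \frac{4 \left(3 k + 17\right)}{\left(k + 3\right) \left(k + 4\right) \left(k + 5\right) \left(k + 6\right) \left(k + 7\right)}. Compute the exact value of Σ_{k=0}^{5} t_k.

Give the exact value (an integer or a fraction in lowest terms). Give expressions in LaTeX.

Σ = -7/135

Step 1: r(k) = (k + 3)*(3*k + 20)/((k + 8)*(3*k + 17)).
Factor: A=k + 3; B=k + 8; C=k + 17/3.
f must satisfy (k + 3)·f(k+1) − (k + 7)·f(k) = k + 17/3.
deg f ≤ 4 (via 1,1,1).
Match coefficients ⇒ f(k) = k*(k + 5)*(k**2 + 13*k + 54)/216.
So s_k = (B(k−1)f/C)·t_k = (k*(k + 5)*(k + 7)*(k**2 + 13*k + 54)/(72*(3*k + 17)))·t_k = k*(-k**2 - 13*k - 54)/(18*(k**3 + 13*k**2 + 54*k + 72)).
s_(k+1) − s_k = 4*(-3*k - 17)/(k**5 + 25*k**4 + 245*k**3 + 1175*k**2 + 2754*k + 2520) = t_k.
Σ_(k=0)^(5) t_k = s_(6) − s_(0) = -7/135 − (0) = -7/135.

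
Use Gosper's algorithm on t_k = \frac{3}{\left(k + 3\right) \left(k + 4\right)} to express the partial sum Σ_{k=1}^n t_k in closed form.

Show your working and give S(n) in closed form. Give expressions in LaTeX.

S(n) = \frac{3 n}{4 \left(n + 4\right)}

Ratio r(k) = (k + 3)/(k + 5).
Gosper form: A/B · C(k+1)/C(k) with A=k + 3, B=k + 5, C=1.
Need (k + 3)·f(k+1) − (k + 4)·f(k) = 1.
Degrees (1,1,0) ⇒ d ≤ 1.
A polynomial solution: f(k) = k/3.
Get s_k = R·t_k = k/(k + 3) with R(k) = B(k−1)f(k)/C(k) = k*(k + 4)/3.
Verify: 3/(k**2 + 7*k + 12) matches t_k.
Evaluate: s_(n+1) = (n + 1)/(n + 4); subtract s_(1) = 1/4 ⇒ S(n) = 3*n/(4*(n + 4)).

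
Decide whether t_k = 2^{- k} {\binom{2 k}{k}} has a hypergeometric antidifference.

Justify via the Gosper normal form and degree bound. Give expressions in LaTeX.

r(k) = (2*k + 1)/(k + 1) after simplifying.
Take A(k)=2*k + 1, B(k)=k + 1, C(k)=1.
f must satisfy (2*k + 1)·f(k+1) − (k)·f(k) = 1.
Degrees (1,1,0) ⇒ d ≤ -1.
deg f ≤ -1 is impossible — no certificate.

No. Not Gosper-summable.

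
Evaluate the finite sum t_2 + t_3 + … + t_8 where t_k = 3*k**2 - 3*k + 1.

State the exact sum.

Compute t_(k+1)/t_k: get (3*k**2 + 3*k + 1)/(3*k**2 - 3*k + 1).
Factor: A=1; B=1; C=k**2 - k + 1/3.
Solve (1)·f(k+1) − (1)·f(k) = k**2 - k + 1/3.
Bound: deg f ≤ 3.
A polynomial solution: f(k) = k*(k**2 - 3*k + 3)/3.
R(k) = B(k−1)·f(k)/C(k) = k*(k**2 - 3*k + 3)/(3*k**2 - 3*k + 1); s_k = R·t_k = k*(k**2 - 3*k + 3).
Δs = 3*k**2 - 3*k + 1, as required.
Evaluate s at k=9 and k=2: 513 and 2; difference 511.

Σ = 511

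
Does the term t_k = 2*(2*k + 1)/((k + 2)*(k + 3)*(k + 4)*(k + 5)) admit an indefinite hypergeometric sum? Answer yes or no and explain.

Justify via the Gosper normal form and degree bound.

Yes. s_k = k*(k**2 + 9*k + 2)/(12*(k + 2)*(k + 3)*(k + 4)).

The ratio is (k + 2)*(2*k + 3)/((k + 6)*(2*k + 1)).
Take A(k)=k + 2, B(k)=k + 6, C(k)=k + 1/2.
f must satisfy (k + 2)·f(k+1) − (k + 5)·f(k) = k + 1/2.
Degrees (1,1,1) ⇒ d ≤ 3.
Solving with deg f ≤ 3: f(k) = k*(k**2 + 9*k + 2)/48.
Then R = B(k−1)f/C = k*(k + 5)*(k**2 + 9*k + 2)/(24*(2*k + 1)), so s_k = R(k)·t_k = k*(k**2 + 9*k + 2)/(12*(k + 2)*(k + 3)*(k + 4)).
Verify: 2*(2*k + 1)/(k**4 + 14*k**3 + 71*k**2 + 154*k + 120) matches t_k.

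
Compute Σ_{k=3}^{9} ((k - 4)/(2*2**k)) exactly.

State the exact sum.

Compute t_(k+1)/t_k: get (k - 3)/(2*(k - 4)).
Factor: A=1/2; B=1; C=k - 4.
Set up (1/2)·f(k+1) − (1)·f(k) − (k - 4) = 0.
d = 1 from the (0,0,1) case.
Solve for f: f(k) = -2*(k - 3) (degree 1 ≤ 1).
Get s_k = R·t_k = (3 - k)/2**k with R(k) = B(k−1)f(k)/C(k) = -2*(k - 3)/(k - 4).
Check: Δs_k = (k - 4)/(2*2**k). ✓
Telescoping: Σ = s_(10) − s_(3) = -7/1024 − (0) = -7/1024.

Σ = -7/1024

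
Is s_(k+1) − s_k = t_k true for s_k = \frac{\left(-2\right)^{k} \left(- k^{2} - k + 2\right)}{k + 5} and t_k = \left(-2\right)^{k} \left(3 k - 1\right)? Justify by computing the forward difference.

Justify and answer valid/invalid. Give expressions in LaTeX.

s_(k+1) = 2*(-2)**k*k*(k + 3)/(k + 6)
s_(k+1) − s_k = (-2)**k*(3*k**3 + 23*k**2 + 34*k - 12)/(k**2 + 11*k + 30)
(s_(k+1) − s_k) − t_k = 9*(-2)**k*(-k**2 - 5*k + 2)/(k**2 + 11*k + 30)

Invalid: residual \frac{9 \left(-2\right)^{k} \left(- k^{2} - 5 k + 2\right)}{k^{2} + 11 k + 30} ≠ 0.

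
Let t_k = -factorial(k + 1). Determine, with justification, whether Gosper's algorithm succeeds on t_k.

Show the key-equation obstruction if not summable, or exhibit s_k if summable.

No; the degree bound rules out any f.

Compute t_(k+1)/t_k: get k + 2.
Factor: A=k + 2; B=1; C=1.
Need (k + 2)·f(k+1) − (1)·f(k) = 1.
Degrees (1,0,0) ⇒ d ≤ -1.
Bound -1 < 0, so the key equation has no polynomial solution.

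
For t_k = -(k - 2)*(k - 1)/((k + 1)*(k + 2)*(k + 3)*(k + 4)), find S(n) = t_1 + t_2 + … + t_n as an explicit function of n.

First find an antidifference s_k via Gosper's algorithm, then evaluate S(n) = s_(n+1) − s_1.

S(n) = n*(-n**2 + 3*n - 2)/(12*(n**3 + 9*n**2 + 26*n + 24))

t_(k+1)/t_k = k*(k + 1)/((k - 2)*(k + 5)).
So A=k + 1 and B=k + 5, with C=k**2 - 3*k + 2.
Set up (k + 1)·f(k+1) − (k + 4)·f(k) − (k**2 - 3*k + 2) = 0.
From deg A=1, deg B=1, deg C=2: d=3.
A polynomial solution: f(k) = k*(k**2 + 11)/6.
Then R = B(k−1)f/C = k*(k + 4)*(k**2 + 11)/(6*(k - 2)*(k - 1)), so s_k = R(k)·t_k = k*(-k**2 - 11)/(6*(k**3 + 6*k**2 + 11*k + 6)).
s_(k+1) − s_k = (-k**2 + 3*k - 2)/(k**4 + 10*k**3 + 35*k**2 + 50*k + 24) = t_k.
Telescope: S(n) = s_(n+1) − s_(1) = (-n**3 - 3*n**2 - 14*n - 12)/(6*(n**3 + 9*n**2 + 26*n + 24)) − (-1/12) = n*(-n**2 + 3*n - 2)/(12*(n**3 + 9*n**2 + 26*n + 24)).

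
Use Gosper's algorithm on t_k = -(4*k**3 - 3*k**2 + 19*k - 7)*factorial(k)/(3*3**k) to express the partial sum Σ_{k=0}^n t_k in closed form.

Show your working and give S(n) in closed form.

The ratio is (4*k**4 + 13*k**3 + 34*k**2 + 38*k + 13)/(3*(4*k**3 - 3*k**2 + 19*k - 7)).
Normal form (A,B,C) = (k/3 + 1/3, 1, k**3 - 3*k**2/4 + 19*k/4 - 7/4).
f must satisfy (k/3 + 1/3)·f(k+1) − (1)·f(k) = k**3 - 3*k**2/4 + 19*k/4 - 7/4.
Degrees (1,0,3) ⇒ d ≤ 2.
Solve for f: f(k) = 3*(4*k**2 - 3*k + 4)/4 (degree 2 ≤ 2).
So s_k = (B(k−1)f/C)·t_k = (3*(4*k**2 - 3*k + 4)/(4*k**3 - 3*k**2 + 19*k - 7))·t_k = -(4*k**2 - 3*k + 4)*factorial(k)/3**k.
Δs = -(4*k**3 - 3*k**2 + 19*k - 7)*factorial(k)/(3*3**k), as required.
Evaluate: s_(n+1) = -3**(-n - 1)*(4*n**2 + 5*n + 5)*factorial(n + 1); subtract s_(0) = -4 ⇒ S(n) = (12*3**n - 4*n**3*factorial(n) - 9*n**2*factorial(n) - 10*n*factorial(n) - 5*factorial(n))/(3*3**n).

S(n) = (12*3**n - 4*n**3*factorial(n) - 9*n**2*factorial(n) - 10*n*factorial(n) - 5*factorial(n))/(3*3**n)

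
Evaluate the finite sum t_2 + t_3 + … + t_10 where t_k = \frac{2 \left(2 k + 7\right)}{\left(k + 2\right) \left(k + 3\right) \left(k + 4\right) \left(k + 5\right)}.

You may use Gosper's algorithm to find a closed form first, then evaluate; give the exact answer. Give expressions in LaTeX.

Σ = 19/260

Step 1: r(k) = (k + 2)*(2*k + 9)/((k + 6)*(2*k + 7)).
Factor: A=k + 2; B=k + 6; C=k + 7/2.
Need (k + 2)·f(k+1) − (k + 5)·f(k) = k + 7/2.
deg f ≤ 3 (via 1,1,1).
Solve for f: f(k) = k*(k + 3)*(k + 6)/16 (degree 3 ≤ 3).
Certificate R = B(k−1)f/C = k*(k + 3)*(k + 5)*(k + 6)/(8*(2*k + 7)) gives s_k = k*(k + 6)/(4*(k**2 + 6*k + 8)).
s_(k+1) − s_k = 2*(2*k + 7)/(k**4 + 14*k**3 + 71*k**2 + 154*k + 120) = t_k.
Evaluate s at k=11 and k=2: 187/780 and 1/6; difference 19/260.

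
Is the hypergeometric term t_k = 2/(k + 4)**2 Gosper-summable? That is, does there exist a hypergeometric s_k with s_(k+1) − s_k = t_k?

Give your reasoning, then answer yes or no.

No — key equation has no polynomial f.

r(k) = (k + 4)**2/(k + 5)**2 after simplifying.
Gosper form: A/B · C(k+1)/C(k) with A=k**2 + 8*k + 16, B=k**2 + 10*k + 25, C=1.
Need (k**2 + 8*k + 16)·f(k+1) − (k**2 + 8*k + 16)·f(k) = 1.
d = 0 from the (2,2,0) case.
f = c0 ⇒ A·f(k+1) − B(k−1)·f(k) − C = -1. The system {-1 = 0} is inconsistent; no antidifference.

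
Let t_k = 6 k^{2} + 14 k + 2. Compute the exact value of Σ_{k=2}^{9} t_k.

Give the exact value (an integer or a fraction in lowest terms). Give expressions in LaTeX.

Σ = 2336

Compute t_(k+1)/t_k: get (3*k**2 + 13*k + 11)/(3*k**2 + 7*k + 1).
Factor: A=1; B=1; C=k**2 + 7*k/3 + 1/3.
Key eq: (1)·f(k+1) = (1)·f(k) + (k**2 + 7*k/3 + 1/3).
d = 3 from the (0,0,2) case.
Solving with deg f ≤ 3: f(k) = k*(k**2 + 2*k - 2)/3.
Then R = B(k−1)f/C = k*(k**2 + 2*k - 2)/(3*k**2 + 7*k + 1), so s_k = R(k)·t_k = 2*k*(k**2 + 2*k - 2).
Check: Δs_k = 6*k**2 + 14*k + 2. ✓
Evaluate s at k=10 and k=2: 2360 and 24; difference 2336.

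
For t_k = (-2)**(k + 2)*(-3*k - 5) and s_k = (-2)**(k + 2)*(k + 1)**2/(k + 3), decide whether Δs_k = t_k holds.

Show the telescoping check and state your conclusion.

s_(k+1) = (-2)**(k + 3)*(k + 2)**2/(k + 4)
s_(k+1) − s_k = (-2)**(k + 2)*(-3*k**3 - 20*k**2 - 41*k - 28)/(k**2 + 7*k + 12)
(s_(k+1) − s_k) − t_k = 8*(-2)**k*(3*k**2 + 15*k + 16)/(k**2 + 7*k + 12)

Invalid: residual 8*(-2)**k*(3*k**2 + 15*k + 16)/(k**2 + 7*k + 12) ≠ 0.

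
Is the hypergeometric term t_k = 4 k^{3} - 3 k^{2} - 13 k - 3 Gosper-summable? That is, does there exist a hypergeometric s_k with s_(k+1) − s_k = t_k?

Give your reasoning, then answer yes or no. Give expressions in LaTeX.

Yes. s_k = k \left(k^{3} - 3 k^{2} - 4 k + 3\right).

Step 1: r(k) = (4*k**3 + 9*k**2 - 7*k - 15)/(4*k**3 - 3*k**2 - 13*k - 3).
A = 1, B = 1, C = k**3 - 3*k**2/4 - 13*k/4 - 3/4.
f must satisfy (1)·f(k+1) − (1)·f(k) = k**3 - 3*k**2/4 - 13*k/4 - 3/4.
Bound: deg f ≤ 4.
Coefficient equations give f(k) = k*(k**3 - 3*k**2 - 4*k + 3)/4.
Then R = B(k−1)f/C = k*(k**3 - 3*k**2 - 4*k + 3)/((4*k + 1)*(k**2 - k - 3)), so s_k = R(k)·t_k = k*(k**3 - 3*k**2 - 4*k + 3).
s_(k+1) − s_k = 4*k**3 - 3*k**2 - 13*k - 3 = t_k.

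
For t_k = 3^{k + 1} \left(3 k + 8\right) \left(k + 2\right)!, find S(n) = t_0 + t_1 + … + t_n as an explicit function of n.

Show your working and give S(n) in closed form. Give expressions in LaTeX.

The ratio is 3*(k + 3)*(3*k + 11)/(3*k + 8).
Factor: A=3*k + 9; B=1; C=k + 8/3.
Key eq: (3*k + 9)·f(k+1) = (1)·f(k) + (k + 8/3).
deg f ≤ 0 (via 1,0,1).
Match coefficients ⇒ f(k) = 1/3.
R(k) = B(k−1)·f(k)/C(k) = 1/(3*k + 8); s_k = R·t_k = 3**(k + 1)*factorial(k + 2).
Verify: 3**(k + 1)*(3*k + 8)*factorial(k + 2) matches t_k.
Σ_(k=0)^n t_k = s_(n+1) − s_(0) = (3**(n + 2)*factorial(n + 3)) − (6), i.e. 9*3**n*factorial(n + 3) - 6.

S(n) = 9 \cdot 3^{n} \left(n + 3\right)! - 6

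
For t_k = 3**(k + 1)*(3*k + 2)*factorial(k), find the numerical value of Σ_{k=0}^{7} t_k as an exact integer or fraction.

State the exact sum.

Σ = 793618557

Ratio r(k) = 3*(k + 1)*(3*k + 5)/(3*k + 2).
Normal form (A,B,C) = (3*k + 3, 1, k + 2/3).
f must satisfy (3*k + 3)·f(k+1) − (1)·f(k) = k + 2/3.
d = 0 from the (1,0,1) case.
Solve for f: f(k) = 1/3 (degree 0 ≤ 0).
So s_k = (B(k−1)f/C)·t_k = (1/(3*k + 2))·t_k = 3**(k + 1)*factorial(k).
s_(k+1) − s_k = 3**(k + 1)*(3*k + 2)*factorial(k) = t_k.
Evaluate s at k=8 and k=0: 793618560 and 3; difference 793618557.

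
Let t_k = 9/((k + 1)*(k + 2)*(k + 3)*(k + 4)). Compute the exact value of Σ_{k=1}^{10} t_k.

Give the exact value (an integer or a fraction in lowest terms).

Σ = 45/364

Ratio r(k) = (k + 1)/(k + 5).
Normal form (A,B,C) = (k + 1, k + 5, 1).
Solve (k + 1)·f(k+1) − (k + 4)·f(k) = 1.
deg f ≤ 3 (via 1,1,0).
Solving with deg f ≤ 3: f(k) = k*(k**2 + 6*k + 11)/18.
Get s_k = R·t_k = k*(k**2 + 6*k + 11)/(2*(k + 1)*(k + 2)*(k + 3)) with R(k) = B(k−1)f(k)/C(k) = k*(k + 4)*(k**2 + 6*k + 11)/18.
s_(k+1) − s_k = 9/(k**4 + 10*k**3 + 35*k**2 + 50*k + 24) = t_k.
Telescoping: Σ = s_(11) − s_(1) = 363/728 − (3/8) = 45/364.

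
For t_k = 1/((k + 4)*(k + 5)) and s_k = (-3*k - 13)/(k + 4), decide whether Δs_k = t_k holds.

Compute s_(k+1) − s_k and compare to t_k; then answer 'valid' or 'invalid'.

Valid — Δs_k = t_k.

s_(k+1) = (-3*k - 16)/(k + 5)
s_(k+1) − s_k = 1/(k**2 + 9*k + 20)
(s_(k+1) − s_k) − t_k = 0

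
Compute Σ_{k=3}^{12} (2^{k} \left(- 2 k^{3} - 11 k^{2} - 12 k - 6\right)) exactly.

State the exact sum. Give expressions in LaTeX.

Ratio r(k) = 2*(2*k**3 + 17*k**2 + 40*k + 31)/(2*k**3 + 11*k**2 + 12*k + 6).
A = 2, B = 1, C = k**3 + 11*k**2/2 + 6*k + 3.
Solve (2)·f(k+1) − (1)·f(k) = k**3 + 11*k**2/2 + 6*k + 3.
d = 3 from the (0,0,3) case.
Solve for f: f(k) = (2*k**3 - k**2 + 4*k - 4)/2 (degree 3 ≤ 3).
Then R = B(k−1)f/C = (2*k**3 - k**2 + 4*k - 4)/(2*k**3 + 11*k**2 + 12*k + 6), so s_k = R(k)·t_k = 2**k*(-2*k**3 + k**2 - 4*k + 4).
Check: Δs_k = 2**k*(-2*k**3 - 11*k**2 - 12*k - 6). ✓
Sum = s_(13) − s_(3); s_(13) = -35004416, s_(3) = -424 ⇒ -35003992.

Σ = -35003992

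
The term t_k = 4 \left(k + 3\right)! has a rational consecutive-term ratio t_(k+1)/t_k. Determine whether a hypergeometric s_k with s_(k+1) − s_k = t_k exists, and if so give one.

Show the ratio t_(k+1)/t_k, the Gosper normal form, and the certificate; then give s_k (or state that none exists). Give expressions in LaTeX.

no hypergeometric antidifference exists

The ratio is k + 4.
Take A(k)=k + 4, B(k)=1, C(k)=1.
Need (k + 4)·f(k+1) − (1)·f(k) = 1.
d = -1 from the (1,0,0) case.
Negative degree bound (-1): no f exists, t_k not Gosper-summable.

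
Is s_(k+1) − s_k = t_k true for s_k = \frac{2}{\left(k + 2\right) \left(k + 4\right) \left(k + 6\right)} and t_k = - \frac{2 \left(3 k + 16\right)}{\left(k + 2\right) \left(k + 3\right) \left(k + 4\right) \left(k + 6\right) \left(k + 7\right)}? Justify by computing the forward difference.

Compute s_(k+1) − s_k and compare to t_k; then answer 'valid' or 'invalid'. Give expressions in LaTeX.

s_(k+1) = 2/((k + 3)*(k + 5)*(k + 7))
s_(k+1) − s_k = 2/((k + 3)*(k + 5)*(k + 7)) - 2/((k + 2)*(k + 4)*(k + 6))
(s_(k+1) − s_k) − t_k = 2*(4*k + 23)/(k**6 + 27*k**5 + 295*k**4 + 1665*k**3 + 5104*k**2 + 8028*k + 5040)

Invalid: residual \frac{2 \left(4 k + 23\right)}{k^{6} + 27 k^{5} + 295 k^{4} + 1665 k^{3} + 5104 k^{2} + 8028 k + 5040} ≠ 0.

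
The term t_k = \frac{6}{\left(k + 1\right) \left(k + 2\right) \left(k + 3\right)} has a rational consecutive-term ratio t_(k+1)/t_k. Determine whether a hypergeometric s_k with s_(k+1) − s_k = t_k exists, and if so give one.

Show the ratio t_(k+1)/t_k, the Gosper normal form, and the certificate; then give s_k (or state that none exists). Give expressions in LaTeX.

The ratio is (k + 1)/(k + 4).
A = k + 1, B = k + 4, C = 1.
Set up (k + 1)·f(k+1) − (k + 3)·f(k) − (1) = 0.
d = 2 from the (1,1,0) case.
Coefficient equations give f(k) = k*(k + 3)/4.
R(k) = B(k−1)·f(k)/C(k) = k*(k + 3)**2/4; s_k = R·t_k = 3*k*(k + 3)/(2*(k + 1)*(k + 2)).
Check: Δs_k = 6/(k**3 + 6*k**2 + 11*k + 6). ✓

s_k = \frac{3 k \left(k + 3\right)}{2 \left(k + 1\right) \left(k + 2\right)}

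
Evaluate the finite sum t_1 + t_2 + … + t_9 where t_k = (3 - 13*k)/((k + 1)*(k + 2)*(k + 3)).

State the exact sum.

Compute t_(k+1)/t_k: get (k + 1)*(13*k + 10)/((k + 4)*(13*k - 3)).
Normal form (A,B,C) = (k + 1, k + 4, k - 3/13).
Key eq: (k + 1)·f(k+1) = (k + 3)·f(k) + (k - 3/13).
Degrees (1,1,1) ⇒ d ≤ 2.
A polynomial solution: f(k) = k*(5*k - 11)/26.
Get s_k = R·t_k = k*(11 - 5*k)/(2*(k + 1)*(k + 2)) with R(k) = B(k−1)f(k)/C(k) = k*(k + 3)*(5*k - 11)/(2*(13*k - 3)).
Δs = (3 - 13*k)/(k**3 + 6*k**2 + 11*k + 6), as required.
Sum = s_(10) − s_(1); s_(10) = -65/44, s_(1) = 1/2 ⇒ -87/44.

Σ = -87/44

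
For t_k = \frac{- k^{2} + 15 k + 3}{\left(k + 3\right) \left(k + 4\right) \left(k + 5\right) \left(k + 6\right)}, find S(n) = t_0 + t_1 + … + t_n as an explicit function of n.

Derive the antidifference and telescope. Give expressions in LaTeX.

S(n) = \frac{n^{3} + 30 n^{2} + 44 n + 15}{15 \left(n^{3} + 15 n^{2} + 74 n + 120\right)}

Ratio r(k) = (k + 3)*(15*k - (k + 1)**2 + 18)/((k + 7)*(-k**2 + 15*k + 3)).
Normal form (A,B,C) = (k + 3, k + 7, k**2 - 15*k - 3).
Need (k + 3)·f(k+1) − (k + 6)·f(k) = k**2 - 15*k - 3.
Degrees (1,1,2) ⇒ d ≤ 3.
A polynomial solution: f(k) = -k*(k**2 + 27*k - 13)/15.
R(k) = B(k−1)·f(k)/C(k) = -k*(k + 6)*(k**2 + 27*k - 13)/(15*(k**2 - 15*k - 3)); s_k = R·t_k = k*(k**2 + 27*k - 13)/(15*(k + 3)*(k + 4)*(k + 5)).
Δs = (-k**2 + 15*k + 3)/(k**4 + 18*k**3 + 119*k**2 + 342*k + 360), as required.
Evaluate: s_(n+1) = (n**3 + 30*n**2 + 44*n + 15)/(15*(n**3 + 15*n**2 + 74*n + 120)); subtract s_(0) = 0 ⇒ S(n) = (n**3 + 30*n**2 + 44*n + 15)/(15*(n**3 + 15*n**2 + 74*n + 120)).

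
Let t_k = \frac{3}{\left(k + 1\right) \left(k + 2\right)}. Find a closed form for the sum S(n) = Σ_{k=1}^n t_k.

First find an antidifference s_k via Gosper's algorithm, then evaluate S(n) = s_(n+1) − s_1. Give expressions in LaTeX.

S(n) = \frac{3 n}{2 \left(n + 2\right)}

The ratio is (k + 1)/(k + 3).
Gosper form: A/B · C(k+1)/C(k) with A=k + 1, B=k + 3, C=1.
f must satisfy (k + 1)·f(k+1) − (k + 2)·f(k) = 1.
Bound: deg f ≤ 1.
Coefficient equations give f(k) = k.
R(k) = B(k−1)·f(k)/C(k) = k*(k + 2); s_k = R·t_k = 3*k/(k + 1).
Check: Δs_k = 3/(k**2 + 3*k + 2). ✓
Σ_(k=1)^n t_k = s_(n+1) − s_(1) = (3*(n + 1)/(n + 2)) − (3/2), i.e. 3*n/(2*(n + 2)).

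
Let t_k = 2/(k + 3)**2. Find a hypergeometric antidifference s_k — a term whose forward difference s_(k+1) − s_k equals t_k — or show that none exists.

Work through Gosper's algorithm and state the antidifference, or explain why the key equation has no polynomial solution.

Ratio r(k) = (k + 3)**2/(k + 4)**2.
Normal form (A,B,C) = (k**2 + 6*k + 9, k**2 + 8*k + 16, 1).
Key eq: (k**2 + 6*k + 9)·f(k+1) = (k**2 + 6*k + 9)·f(k) + (1).
From deg A=2, deg B=2, deg C=0: d=0.
Generic f = c0 gives residual -1; -1 = 0 cannot hold, so t_k is not Gosper-summable.

no hypergeometric antidifference exists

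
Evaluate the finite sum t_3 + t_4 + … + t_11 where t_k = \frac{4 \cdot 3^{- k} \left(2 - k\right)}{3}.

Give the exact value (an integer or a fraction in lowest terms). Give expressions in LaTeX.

The ratio is (k - 1)/(3*(k - 2)).
Factor: A=1/3; B=1; C=k - 2.
Key eq: (1/3)·f(k+1) = (1)·f(k) + (k - 2).
d = 1 from the (0,0,1) case.
A polynomial solution: f(k) = -3*(2*k - 3)/4.
R(k) = B(k−1)·f(k)/C(k) = -3*(2*k - 3)/(4*(k - 2)); s_k = R·t_k = (2*k - 3)/3**k.
Check: Δs_k = 4*(2 - k)/(3*3**k). ✓
Evaluate s at k=12 and k=3: 7/177147 and 1/9; difference -19676/177147.

Σ = -19676/177147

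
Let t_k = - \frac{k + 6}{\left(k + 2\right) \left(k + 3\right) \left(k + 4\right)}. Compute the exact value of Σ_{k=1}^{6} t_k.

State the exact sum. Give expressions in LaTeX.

Compute t_(k+1)/t_k: get (k + 2)*(k + 7)/((k + 5)*(k + 6)).
A = k + 2, B = k + 5, C = k + 6.
Need (k + 2)·f(k+1) − (k + 4)·f(k) = k + 6.
From deg A=1, deg B=1, deg C=1: d=2.
Match coefficients ⇒ f(k) = k*(2*k + 7)/3.
R(k) = B(k−1)·f(k)/C(k) = k*(k + 4)*(2*k + 7)/(3*(k + 6)); s_k = R·t_k = k*(-2*k - 7)/(3*(k + 2)*(k + 3)).
Verify: (-k - 6)/(k**3 + 9*k**2 + 26*k + 24) matches t_k.
Σ_(k=1)^(6) t_k = s_(7) − s_(1) = -49/90 − (-1/4) = -53/180.

Σ = -53/180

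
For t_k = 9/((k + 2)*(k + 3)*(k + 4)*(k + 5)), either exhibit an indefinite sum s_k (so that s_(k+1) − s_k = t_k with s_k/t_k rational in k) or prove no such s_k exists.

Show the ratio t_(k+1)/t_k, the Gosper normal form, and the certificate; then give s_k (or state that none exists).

s_k = k*(k**2 + 9*k + 26)/(8*(k + 2)*(k + 3)*(k + 4))

The ratio is (k + 2)/(k + 6).
Normal form (A,B,C) = (k + 2, k + 6, 1).
Key eq: (k + 2)·f(k+1) = (k + 5)·f(k) + (1).
From deg A=1, deg B=1, deg C=0: d=3.
Solve for f: f(k) = k*(k**2 + 9*k + 26)/72 (degree 3 ≤ 3).
So s_k = (B(k−1)f/C)·t_k = (k*(k + 5)*(k**2 + 9*k + 26)/72)·t_k = k*(k**2 + 9*k + 26)/(8*(k + 2)*(k + 3)*(k + 4)).
Verify: 9/(k**4 + 14*k**3 + 71*k**2 + 154*k + 120) matches t_k.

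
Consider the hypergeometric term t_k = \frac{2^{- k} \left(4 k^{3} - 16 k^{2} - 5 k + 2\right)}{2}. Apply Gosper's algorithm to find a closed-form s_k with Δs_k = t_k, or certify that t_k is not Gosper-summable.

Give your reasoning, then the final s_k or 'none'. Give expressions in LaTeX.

s_k = 2^{- k} \left(- 4 k^{3} + 4 k^{2} + k - 1\right)

t_(k+1)/t_k = (4*k**3 - 4*k**2 - 25*k - 15)/(2*(4*k**3 - 16*k**2 - 5*k + 2)).
Factor: A=1/2; B=1; C=k**3 - 4*k**2 - 5*k/4 + 1/2.
Solve (1/2)·f(k+1) − (1)·f(k) = k**3 - 4*k**2 - 5*k/4 + 1/2.
d = 3 from the (0,0,3) case.
A polynomial solution: f(k) = -(k - 1)*(2*k - 1)*(2*k + 1)/2.
R(k) = B(k−1)·f(k)/C(k) = -2*(k - 1)*(2*k - 1)/(2*k**2 - 9*k + 2); s_k = R·t_k = (-4*k**3 + 4*k**2 + k - 1)/2**k.
Check: Δs_k = (4*k**3 - 16*k**2 - 5*k + 2)/(2*2**k). ✓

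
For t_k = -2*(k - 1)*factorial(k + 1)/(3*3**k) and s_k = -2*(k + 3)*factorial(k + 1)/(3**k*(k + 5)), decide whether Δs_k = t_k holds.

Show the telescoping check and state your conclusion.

s_(k+1) = -2*(k + 4)*factorial(k + 2)/(3*3**k*(k + 6))
s_(k+1) − s_k = -2*(k**3 + 8*k**2 + 11*k - 14)*factorial(k + 1)/(3*3**k*(k + 5)*(k + 6))
(s_(k+1) − s_k) − t_k = 4*(k**2 + 4*k - 8)*factorial(k + 1)/(3*3**k*(k + 5)*(k + 6))

Invalid: residual 4*(k**2 + 4*k - 8)*factorial(k + 1)/(3*3**k*(k + 5)*(k + 6)) ≠ 0.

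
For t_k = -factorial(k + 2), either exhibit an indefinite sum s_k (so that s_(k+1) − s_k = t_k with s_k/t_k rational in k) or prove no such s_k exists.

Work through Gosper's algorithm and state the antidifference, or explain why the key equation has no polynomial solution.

t_(k+1)/t_k = k + 3.
Normal form (A,B,C) = (k + 3, 1, 1).
Solve (k + 3)·f(k+1) − (1)·f(k) = 1.
Bound: deg f ≤ -1.
d = -1 < 0 ⇒ no nonzero polynomial f; not summable.

none (Gosper's algorithm certifies no s_k)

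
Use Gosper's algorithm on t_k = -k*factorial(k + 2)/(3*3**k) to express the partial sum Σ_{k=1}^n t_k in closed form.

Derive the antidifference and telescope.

S(n) = 2 - factorial(n + 3)/(3*3**n)

Compute t_(k+1)/t_k: get (k + 1)*(k + 3)/(3*k).
Take A(k)=k/3 + 1, B(k)=1, C(k)=k.
Solve (k/3 + 1)·f(k+1) − (1)·f(k) = k.
From deg A=1, deg B=0, deg C=1: d=0.
Solving with deg f ≤ 0: f(k) = 3.
R(k) = B(k−1)·f(k)/C(k) = 3/k; s_k = R·t_k = -factorial(k + 2)/3**k.
s_(k+1) − s_k = -k*factorial(k + 2)/(3*3**k) = t_k.
Telescope: S(n) = s_(n+1) − s_(1) = -3**(-n - 1)*factorial(n + 3) − (-2) = 2 - factorial(n + 3)/(3*3**n).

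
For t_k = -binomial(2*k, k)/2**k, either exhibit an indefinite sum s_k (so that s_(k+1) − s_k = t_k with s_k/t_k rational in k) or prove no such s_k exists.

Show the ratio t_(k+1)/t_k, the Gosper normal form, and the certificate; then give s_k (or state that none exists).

none (Gosper's algorithm certifies no s_k)

Ratio r(k) = (2*k + 1)/(k + 1).
Normal form (A,B,C) = (2*k + 1, k + 1, 1).
Key eq: (2*k + 1)·f(k+1) = (k)·f(k) + (1).
Degrees (1,1,0) ⇒ d ≤ -1.
Bound -1 < 0, so the key equation has no polynomial solution.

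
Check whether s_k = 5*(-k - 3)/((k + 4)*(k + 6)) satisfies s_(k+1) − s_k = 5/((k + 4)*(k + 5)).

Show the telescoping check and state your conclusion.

s_(k+1) = 5*(-k - 4)/((k + 5)*(k + 7))
s_(k+1) − s_k = 5*(k**2 + 7*k + 9)/(k**4 + 22*k**3 + 179*k**2 + 638*k + 840)
(s_(k+1) − s_k) − t_k = 15*(-2*k - 11)/(k**4 + 22*k**3 + 179*k**2 + 638*k + 840)

Invalid: residual 15*(-2*k - 11)/(k**4 + 22*k**3 + 179*k**2 + 638*k + 840) ≠ 0.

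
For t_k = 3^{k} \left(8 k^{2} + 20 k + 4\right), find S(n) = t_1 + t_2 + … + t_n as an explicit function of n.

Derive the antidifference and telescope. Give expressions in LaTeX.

The ratio is 3*(2*k**2 + 9*k + 8)/(2*k**2 + 5*k + 1).
A = 3, B = 1, C = k**2 + 5*k/2 + 1/2.
f must satisfy (3)·f(k+1) − (1)·f(k) = k**2 + 5*k/2 + 1/2.
deg f ≤ 2 (via 0,0,2).
Coefficient equations give f(k) = (4*k**2 - 2*k - 1)/8.
So s_k = (B(k−1)f/C)·t_k = ((4*k**2 - 2*k - 1)/(4*(2*k**2 + 5*k + 1)))·t_k = 3**k*(4*k**2 - 2*k - 1).
s_(k+1) − s_k = 3**k*(8*k**2 + 20*k + 4) = t_k.
s_(n+1) = 3**(n + 1)*(4*n**2 + 6*n + 1) and s_(1) = 3, so S(n) = 12*3**n*n**2 + 18*3**n*n + 3*3**n - 3.

S(n) = 12 \cdot 3^{n} n^{2} + 18 \cdot 3^{n} n + 3 \cdot 3^{n} - 3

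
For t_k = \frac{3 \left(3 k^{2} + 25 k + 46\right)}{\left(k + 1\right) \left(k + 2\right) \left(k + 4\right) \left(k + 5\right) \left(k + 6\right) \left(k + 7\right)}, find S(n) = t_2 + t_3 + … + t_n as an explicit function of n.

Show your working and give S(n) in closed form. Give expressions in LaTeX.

S(n) = \frac{n^{3} + 14 n^{2} + 59 n - 74}{48 \left(n^{3} + 14 n^{2} + 59 n + 70\right)}

r(k) = (k + 1)*(k + 4)*(25*k + 3*(k + 1)**2 + 71)/((k + 3)*(k + 8)*(3*k**2 + 25*k + 46)) after simplifying.
Normal form (A,B,C) = (k + 1, k + 8, k**3 + 34*k**2/3 + 121*k/3 + 46).
Solve (k + 1)·f(k+1) − (k + 7)·f(k) = k**3 + 34*k**2/3 + 121*k/3 + 46.
Bound: deg f ≤ 6.
Solve for f: f(k) = k*(k + 2)*(k + 3)*(k + 5)*(k**2 + 11*k + 34)/72 (degree 6 ≤ 6).
R(k) = B(k−1)·f(k)/C(k) = k*(k + 2)*(k + 5)*(k + 7)*(k**2 + 11*k + 34)/(24*(3*k**2 + 25*k + 46)); s_k = R·t_k = k*(k**2 + 11*k + 34)/(8*(k**3 + 11*k**2 + 34*k + 24)).
Verify: 3*(3*k**2 + 25*k + 46)/(k**6 + 25*k**5 + 247*k**4 + 1219*k**3 + 3112*k**2 + 3796*k + 1680) matches t_k.
Σ_(k=2)^n t_k = s_(n+1) − s_(2) = ((n**3 + 14*n**2 + 59*n + 46)/(8*(n**3 + 14*n**2 + 59*n + 70))) − (5/48), i.e. (n**3 + 14*n**2 + 59*n - 74)/(48*(n**3 + 14*n**2 + 59*n + 70)).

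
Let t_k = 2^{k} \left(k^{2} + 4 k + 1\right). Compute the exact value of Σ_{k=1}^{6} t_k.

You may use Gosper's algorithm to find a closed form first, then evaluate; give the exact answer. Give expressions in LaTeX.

r(k) = 2*(k**2 + 6*k + 6)/(k**2 + 4*k + 1) after simplifying.
Gosper form: A/B · C(k+1)/C(k) with A=2, B=1, C=k**2 + 4*k + 1.
f must satisfy (2)·f(k+1) − (1)·f(k) = k**2 + 4*k + 1.
deg f ≤ 2 (via 0,0,2).
Match coefficients ⇒ f(k) = (k - 1)*(k + 1).
Get s_k = R·t_k = 2**k*(k**2 - 1) with R(k) = B(k−1)f(k)/C(k) = (k - 1)*(k + 1)/(k**2 + 4*k + 1).
Check: Δs_k = 2**k*(k**2 + 4*k + 1). ✓
Σ_(k=1)^(6) t_k = s_(7) − s_(1) = 6144 − (0) = 6144.

Σ = 6144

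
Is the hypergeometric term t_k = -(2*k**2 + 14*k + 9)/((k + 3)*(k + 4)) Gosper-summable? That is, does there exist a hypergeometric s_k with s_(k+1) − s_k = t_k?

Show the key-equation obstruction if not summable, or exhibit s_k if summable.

Yes. s_k = k*(-2*k - 1)/(k + 3).

Step 1: r(k) = (k + 3)*(14*k + 2*(k + 1)**2 + 23)/((k + 5)*(2*k**2 + 14*k + 9)).
Normal form (A,B,C) = (k + 3, k + 5, k**2 + 7*k + 9/2).
f must satisfy (k + 3)·f(k+1) − (k + 4)·f(k) = k**2 + 7*k + 9/2.
d = 2 from the (1,1,2) case.
Solving with deg f ≤ 2: f(k) = k*(2*k + 1)/2.
So s_k = (B(k−1)f/C)·t_k = (k*(k + 4)*(2*k + 1)/(2*k**2 + 14*k + 9))·t_k = k*(-2*k - 1)/(k + 3).
Verify: (-2*k**2 - 14*k - 9)/(k**2 + 7*k + 12) matches t_k.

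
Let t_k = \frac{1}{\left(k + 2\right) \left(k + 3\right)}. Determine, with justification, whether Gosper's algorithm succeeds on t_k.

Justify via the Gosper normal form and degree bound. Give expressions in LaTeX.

Yes. s_k = \frac{k}{2 \left(k + 2\right)}.

Compute t_(k+1)/t_k: get (k + 2)/(k + 4).
Take A(k)=k + 2, B(k)=k + 4, C(k)=1.
Solve (k + 2)·f(k+1) − (k + 3)·f(k) = 1.
From deg A=1, deg B=1, deg C=0: d=1.
Solving with deg f ≤ 1: f(k) = k/2.
Get s_k = R·t_k = k/(2*(k + 2)) with R(k) = B(k−1)f(k)/C(k) = k*(k + 3)/2.
s_(k+1) − s_k = 1/(k**2 + 5*k + 6) = t_k.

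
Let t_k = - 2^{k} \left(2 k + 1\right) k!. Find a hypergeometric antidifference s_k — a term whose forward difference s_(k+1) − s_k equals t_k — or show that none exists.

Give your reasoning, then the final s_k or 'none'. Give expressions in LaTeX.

s_k = - 2^{k} k!

Step 1: r(k) = 2*(k + 1)*(2*k + 3)/(2*k + 1).
Gosper form: A/B · C(k+1)/C(k) with A=2*k + 2, B=1, C=k + 1/2.
Need (2*k + 2)·f(k+1) − (1)·f(k) = k + 1/2.
Degrees (1,0,1) ⇒ d ≤ 0.
Match coefficients ⇒ f(k) = 1/2.
So s_k = (B(k−1)f/C)·t_k = (1/(2*k + 1))·t_k = -2**k*factorial(k).
s_(k+1) − s_k = -2**k*(2*k + 1)*factorial(k) = t_k.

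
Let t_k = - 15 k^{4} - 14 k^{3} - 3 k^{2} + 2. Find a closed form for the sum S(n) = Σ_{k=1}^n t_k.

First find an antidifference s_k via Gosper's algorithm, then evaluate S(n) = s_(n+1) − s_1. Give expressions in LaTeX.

r(k) = (15*k**4 + 74*k**3 + 135*k**2 + 108*k + 30)/(15*k**4 + 14*k**3 + 3*k**2 - 2) after simplifying.
Gosper form: A/B · C(k+1)/C(k) with A=1, B=1, C=k**4 + 14*k**3/15 + k**2/5 - 2/15.
Set up (1)·f(k+1) − (1)·f(k) − (k**4 + 14*k**3/15 + k**2/5 - 2/15) = 0.
d = 5 from the (0,0,4) case.
Solve for f: f(k) = k*(3*k**4 - 4*k**3 - k**2 + 2*k - 2)/15 (degree 5 ≤ 5).
Get s_k = R·t_k = k*(-3*k**4 + 4*k**3 + k**2 - 2*k + 2) with R(k) = B(k−1)f(k)/C(k) = k*(3*k**4 - 4*k**3 - k**2 + 2*k - 2)/(15*k**4 + 14*k**3 + 3*k**2 - 2).
Verify: -15*k**4 - 14*k**3 - 3*k**2 + 2 matches t_k.
s_(n+1) = -3*n**5 - 11*n**4 - 13*n**3 - 5*n**2 + 2*n + 2 and s_(1) = 2, so S(n) = n*(-3*n**4 - 11*n**3 - 13*n**2 - 5*n + 2).

S(n) = n \left(- 3 n^{4} - 11 n^{3} - 13 n^{2} - 5 n + 2\right)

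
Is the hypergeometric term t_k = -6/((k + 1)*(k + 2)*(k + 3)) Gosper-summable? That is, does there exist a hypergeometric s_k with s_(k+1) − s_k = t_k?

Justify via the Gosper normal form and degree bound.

Ratio r(k) = (k + 1)/(k + 4).
Factor: A=k + 1; B=k + 4; C=1.
Key eq: (k + 1)·f(k+1) = (k + 3)·f(k) + (1).
From deg A=1, deg B=1, deg C=0: d=2.
Solve for f: f(k) = k*(k + 3)/4 (degree 2 ≤ 2).
Certificate R = B(k−1)f/C = k*(k + 3)**2/4 gives s_k = 3*k*(-k - 3)/(2*(k + 1)*(k + 2)).
Δs = -6/(k**3 + 6*k**2 + 11*k + 6), as required.

Yes. s_k = 3*k*(-k - 3)/(2*(k + 1)*(k + 2)).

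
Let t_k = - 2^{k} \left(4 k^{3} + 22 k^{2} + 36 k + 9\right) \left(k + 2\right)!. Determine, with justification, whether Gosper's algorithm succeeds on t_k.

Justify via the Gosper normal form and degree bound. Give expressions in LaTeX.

Yes. s_k = - 2^{k} \left(2 k^{2} + 2 k - 3\right) \left(k + 2\right)!.

Compute t_(k+1)/t_k: get 2*(4*k**4 + 46*k**3 + 194*k**2 + 347*k + 213)/(4*k**3 + 22*k**2 + 36*k + 9).
Take A(k)=2*k + 6, B(k)=1, C(k)=k**3 + 11*k**2/2 + 9*k + 9/4.
Solve (2*k + 6)·f(k+1) − (1)·f(k) = k**3 + 11*k**2/2 + 9*k + 9/4.
deg f ≤ 2 (via 1,0,3).
Coefficient equations give f(k) = (2*k**2 + 2*k - 3)/4.
R(k) = B(k−1)·f(k)/C(k) = (2*k**2 + 2*k - 3)/(4*k**3 + 22*k**2 + 36*k + 9); s_k = R·t_k = -2**k*(2*k**2 + 2*k - 3)*factorial(k + 2).
Δs = -2**k*(4*k**3 + 22*k**2 + 36*k + 9)*factorial(k + 2), as required.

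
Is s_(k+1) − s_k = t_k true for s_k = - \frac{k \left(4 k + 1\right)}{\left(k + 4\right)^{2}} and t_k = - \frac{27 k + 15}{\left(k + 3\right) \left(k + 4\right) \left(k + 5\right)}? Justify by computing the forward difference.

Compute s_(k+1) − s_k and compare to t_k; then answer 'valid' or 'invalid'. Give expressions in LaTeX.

s_(k+1) = -(k + 1)*(4*k + 5)/(k + 5)**2
s_(k+1) − s_k = (-31*k**2 - 159*k - 80)/(k**4 + 18*k**3 + 121*k**2 + 360*k + 400)
(s_(k+1) − s_k) − t_k = 2*(-2*k**3 + 3*k**2 + 59*k + 30)/(k**5 + 21*k**4 + 175*k**3 + 723*k**2 + 1480*k + 1200)

Invalid: residual \frac{2 \left(- 2 k^{3} + 3 k^{2} + 59 k + 30\right)}{k^{5} + 21 k^{4} + 175 k^{3} + 723 k^{2} + 1480 k + 1200} ≠ 0.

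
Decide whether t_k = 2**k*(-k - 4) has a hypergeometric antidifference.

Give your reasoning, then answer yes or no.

t_(k+1)/t_k = 2*(k + 5)/(k + 4).
Factor: A=2; B=1; C=k + 4.
f must satisfy (2)·f(k+1) − (1)·f(k) = k + 4.
d = 1 from the (0,0,1) case.
Match coefficients ⇒ f(k) = k + 2.
Then R = B(k−1)f/C = (k + 2)/(k + 4), so s_k = R(k)·t_k = 2**k*(-k - 2).
s_(k+1) − s_k = 2**k*(-k - 4) = t_k.

Yes. s_k = 2**k*(-k - 2).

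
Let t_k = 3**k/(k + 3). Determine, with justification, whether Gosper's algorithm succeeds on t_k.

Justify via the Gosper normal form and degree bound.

r(k) = 3*(k + 3)/(k + 4) after simplifying.
Gosper form: A/B · C(k+1)/C(k) with A=3*k + 9, B=k + 4, C=1.
f must satisfy (3*k + 9)·f(k+1) − (k + 3)·f(k) = 1.
deg f ≤ -1 (via 1,1,0).
deg f ≤ -1 is impossible — no certificate.

No; the degree bound rules out any f.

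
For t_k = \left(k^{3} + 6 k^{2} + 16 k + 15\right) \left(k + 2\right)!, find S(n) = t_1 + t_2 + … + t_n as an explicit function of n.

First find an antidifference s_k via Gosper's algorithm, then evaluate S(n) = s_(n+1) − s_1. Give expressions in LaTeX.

Ratio r(k) = (k**4 + 12*k**3 + 58*k**2 + 131*k + 114)/(k**3 + 6*k**2 + 16*k + 15).
Gosper form: A/B · C(k+1)/C(k) with A=k + 3, B=1, C=k**3 + 6*k**2 + 16*k + 15.
Solve (k + 3)·f(k+1) − (1)·f(k) = k**3 + 6*k**2 + 16*k + 15.
deg f ≤ 2 (via 1,0,3).
Match coefficients ⇒ f(k) = k**2 + 2*k + 3.
Certificate R = B(k−1)f/C = (k**2 + 2*k + 3)/(k**3 + 6*k**2 + 16*k + 15) gives s_k = (k**2 + 2*k + 3)*factorial(k + 2).
Check: Δs_k = (k**3 + 6*k**2 + 16*k + 15)*factorial(k + 2). ✓
Telescope: S(n) = s_(n+1) − s_(1) = (n**2 + 4*n + 6)*factorial(n + 3) − (36) = n**2*factorial(n + 3) + 4*n*factorial(n + 3) + 6*factorial(n + 3) - 36.

S(n) = n^{2} \left(n + 3\right)! + 4 n \left(n + 3\right)! + 6 \left(n + 3\right)! - 36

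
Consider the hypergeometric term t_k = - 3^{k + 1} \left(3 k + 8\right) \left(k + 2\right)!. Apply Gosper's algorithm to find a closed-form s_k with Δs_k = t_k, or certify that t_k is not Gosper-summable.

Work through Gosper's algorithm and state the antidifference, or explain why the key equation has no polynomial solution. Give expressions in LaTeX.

t_(k+1)/t_k = 3*(k + 3)*(3*k + 11)/(3*k + 8).
Take A(k)=3*k + 9, B(k)=1, C(k)=k + 8/3.
Key eq: (3*k + 9)·f(k+1) = (1)·f(k) + (k + 8/3).
Bound: deg f ≤ 0.
Coefficient equations give f(k) = 1/3.
Get s_k = R·t_k = -3**(k + 1)*factorial(k + 2) with R(k) = B(k−1)f(k)/C(k) = 1/(3*k + 8).
Check: Δs_k = -3**(k + 1)*(3*k + 8)*factorial(k + 2). ✓

s_k = - 3^{k + 1} \left(k + 2\right)!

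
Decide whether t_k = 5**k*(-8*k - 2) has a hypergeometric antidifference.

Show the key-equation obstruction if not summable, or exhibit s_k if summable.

Yes. s_k = 2*5**k*(1 - k).

r(k) = 5*(4*k + 5)/(4*k + 1) after simplifying.
Factor: A=5; B=1; C=k + 1/4.
Need (5)·f(k+1) − (1)·f(k) = k + 1/4.
Degrees (0,0,1) ⇒ d ≤ 1.
Solve for f: f(k) = (k - 1)/4 (degree 1 ≤ 1).
So s_k = (B(k−1)f/C)·t_k = ((k - 1)/(4*k + 1))·t_k = 2*5**k*(1 - k).
s_(k+1) − s_k = 5**k*(-8*k - 2) = t_k.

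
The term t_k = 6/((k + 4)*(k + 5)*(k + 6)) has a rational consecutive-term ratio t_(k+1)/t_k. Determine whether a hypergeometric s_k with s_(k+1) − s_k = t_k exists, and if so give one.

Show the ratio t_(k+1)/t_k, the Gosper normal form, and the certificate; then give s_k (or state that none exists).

s_k = 3*k*(k + 9)/(20*(k + 4)*(k + 5))

Step 1: r(k) = (k + 4)/(k + 7).
So A=k + 4 and B=k + 7, with C=1.
Need (k + 4)·f(k+1) − (k + 6)·f(k) = 1.
From deg A=1, deg B=1, deg C=0: d=2.
Solve for f: f(k) = k*(k + 9)/40 (degree 2 ≤ 2).
Certificate R = B(k−1)f/C = k*(k + 6)*(k + 9)/40 gives s_k = 3*k*(k + 9)/(20*(k + 4)*(k + 5)).
Check: Δs_k = 6/(k**3 + 15*k**2 + 74*k + 120). ✓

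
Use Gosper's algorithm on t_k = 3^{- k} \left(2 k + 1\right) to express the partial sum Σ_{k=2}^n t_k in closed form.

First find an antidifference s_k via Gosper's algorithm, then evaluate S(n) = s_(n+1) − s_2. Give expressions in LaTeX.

S(n) = 3^{- n} \left(3^{n} - n - 2\right)

Step 1: r(k) = (2*k + 3)/(3*(2*k + 1)).
Take A(k)=1/3, B(k)=1, C(k)=k + 1/2.
f must satisfy (1/3)·f(k+1) − (1)·f(k) = k + 1/2.
Bound: deg f ≤ 1.
Match coefficients ⇒ f(k) = -3*(k + 1)/2.
Get s_k = R·t_k = 3**(1 - k)*(-k - 1) with R(k) = B(k−1)f(k)/C(k) = -3*(k + 1)/(2*k + 1).
s_(k+1) − s_k = (2*k + 1)/3**k = t_k.
Telescope: S(n) = s_(n+1) − s_(2) = (-n - 2)/3**n − (-1) = (3**n - n - 2)/3**n.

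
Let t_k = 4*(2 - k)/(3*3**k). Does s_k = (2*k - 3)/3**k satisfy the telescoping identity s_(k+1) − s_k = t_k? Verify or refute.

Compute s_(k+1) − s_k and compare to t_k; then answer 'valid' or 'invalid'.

valid; difference matches t_k

s_(k+1) = (2*k - 1)/(3*3**k)
s_(k+1) − s_k = 4*(2 - k)/(3*3**k)
(s_(k+1) − s_k) − t_k = 0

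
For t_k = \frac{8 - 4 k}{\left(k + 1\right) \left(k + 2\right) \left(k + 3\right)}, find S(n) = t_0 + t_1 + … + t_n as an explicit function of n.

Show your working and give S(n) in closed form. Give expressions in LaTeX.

S(n) = \frac{n^{2} + 9 n + 8}{n^{2} + 5 n + 6}

Ratio r(k) = (k - 1)*(k + 1)/((k - 2)*(k + 4)).
Factor: A=k + 1; B=k + 4; C=k - 2.
Key eq: (k + 1)·f(k+1) = (k + 3)·f(k) + (k - 2).
Degrees (1,1,1) ⇒ d ≤ 2.
Match coefficients ⇒ f(k) = -k*(k + 7)/4.
R(k) = B(k−1)·f(k)/C(k) = -k*(k + 3)*(k + 7)/(4*(k - 2)); s_k = R·t_k = k*(k + 7)/((k + 1)*(k + 2)).
Δs = 4*(2 - k)/(k**3 + 6*k**2 + 11*k + 6), as required.
Evaluate: s_(n+1) = (n**2 + 9*n + 8)/(n**2 + 5*n + 6); subtract s_(0) = 0 ⇒ S(n) = (n**2 + 9*n + 8)/(n**2 + 5*n + 6).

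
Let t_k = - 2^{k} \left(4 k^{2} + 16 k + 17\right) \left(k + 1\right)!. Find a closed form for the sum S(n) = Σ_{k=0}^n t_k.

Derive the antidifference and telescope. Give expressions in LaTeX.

Compute t_(k+1)/t_k: get 2*(4*k**3 + 32*k**2 + 85*k + 74)/(4*k**2 + 16*k + 17).
Take A(k)=2*k + 4, B(k)=1, C(k)=k**2 + 4*k + 17/4.
f must satisfy (2*k + 4)·f(k+1) − (1)·f(k) = k**2 + 4*k + 17/4.
From deg A=1, deg B=0, deg C=2: d=1.
Coefficient equations give f(k) = (2*k + 3)/4.
Get s_k = R·t_k = -2**k*(2*k + 3)*factorial(k + 1) with R(k) = B(k−1)f(k)/C(k) = (2*k + 3)/(4*k**2 + 16*k + 17).
Check: Δs_k = -2**k*(4*k**2 + 16*k + 17)*factorial(k + 1). ✓
Σ_(k=0)^n t_k = s_(n+1) − s_(0) = (-2**(n + 1)*(2*n + 5)*factorial(n + 2)) − (-3), i.e. -4*2**n*n*factorial(n + 2) - 10*2**n*factorial(n + 2) + 3.

S(n) = - 4 \cdot 2^{n} n \left(n + 2\right)! - 10 \cdot 2^{n} \left(n + 2\right)! + 3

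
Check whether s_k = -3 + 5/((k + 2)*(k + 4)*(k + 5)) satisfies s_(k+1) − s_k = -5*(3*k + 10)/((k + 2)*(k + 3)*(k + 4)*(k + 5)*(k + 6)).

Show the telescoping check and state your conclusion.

s_(k+1) = -3 + 5/((k + 3)*(k + 5)*(k + 6))
s_(k+1) − s_k = 5*(-3*k - 10)/(k**5 + 20*k**4 + 155*k**3 + 580*k**2 + 1044*k + 720)
(s_(k+1) − s_k) − t_k = 0

Valid: the claim telescopes to t_k.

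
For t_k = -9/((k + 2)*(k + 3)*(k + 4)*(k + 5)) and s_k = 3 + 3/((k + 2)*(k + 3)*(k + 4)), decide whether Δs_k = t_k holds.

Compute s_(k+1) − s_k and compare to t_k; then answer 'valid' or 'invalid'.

s_(k+1) = 3 + 3/((k + 3)*(k + 4)*(k + 5))
s_(k+1) − s_k = -9/((k + 2)*(k + 3)*(k + 4)*(k + 5))
(s_(k+1) − s_k) − t_k = 0

valid (s_(k+1) − s_k reduces to t_k)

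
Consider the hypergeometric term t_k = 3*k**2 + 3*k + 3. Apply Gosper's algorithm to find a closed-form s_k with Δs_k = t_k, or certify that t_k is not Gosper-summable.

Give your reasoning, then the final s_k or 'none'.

s_k = k*(k**2 + 2)

Step 1: r(k) = (k + (k + 1)**2 + 2)/(k**2 + k + 1).
A = 1, B = 1, C = k**2 + k + 1.
Solve (1)·f(k+1) − (1)·f(k) = k**2 + k + 1.
Degrees (0,0,2) ⇒ d ≤ 3.
Coefficient equations give f(k) = k*(k**2 + 2)/3.
Then R = B(k−1)f/C = k*(k**2 + 2)/(3*(k**2 + k + 1)), so s_k = R(k)·t_k = k*(k**2 + 2).
Check: Δs_k = 3*k**2 + 3*k + 3. ✓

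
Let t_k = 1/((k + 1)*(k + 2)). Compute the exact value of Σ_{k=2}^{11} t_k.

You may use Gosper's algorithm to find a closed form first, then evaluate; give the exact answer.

Compute t_(k+1)/t_k: get (k + 1)/(k + 3).
So A=k + 1 and B=k + 3, with C=1.
Need (k + 1)·f(k+1) − (k + 2)·f(k) = 1.
From deg A=1, deg B=1, deg C=0: d=1.
Match coefficients ⇒ f(k) = k.
Then R = B(k−1)f/C = k*(k + 2), so s_k = R(k)·t_k = k/(k + 1).
s_(k+1) − s_k = 1/(k**2 + 3*k + 2) = t_k.
Sum = s_(12) − s_(2); s_(12) = 12/13, s_(2) = 2/3 ⇒ 10/39.

Σ = 10/39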